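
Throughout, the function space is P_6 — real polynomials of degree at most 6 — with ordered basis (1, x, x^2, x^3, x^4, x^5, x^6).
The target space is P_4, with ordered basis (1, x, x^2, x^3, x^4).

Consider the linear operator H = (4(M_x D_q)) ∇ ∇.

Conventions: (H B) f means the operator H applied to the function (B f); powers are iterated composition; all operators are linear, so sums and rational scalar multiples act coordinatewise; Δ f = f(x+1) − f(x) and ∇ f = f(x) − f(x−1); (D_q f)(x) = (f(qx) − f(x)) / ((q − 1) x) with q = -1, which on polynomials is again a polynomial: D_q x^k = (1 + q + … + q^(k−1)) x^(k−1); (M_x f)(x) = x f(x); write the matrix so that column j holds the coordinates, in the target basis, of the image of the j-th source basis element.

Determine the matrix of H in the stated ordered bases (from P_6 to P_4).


image of 1: 0
image of x: 0
image of x^2: 0
image of x^3: 24x
image of x^4: -96x
image of x^5: 80x^3 + 280x
image of x^6: -480x^3 - 720x
each image's coordinates form column j of the matrix

the matrix is [[0, 0, 0, 0, 0, 0, 0]; [0, 0, 0, 24, -96, 280, -720]; [0, 0, 0, 0, 0, 0, 0]; [0, 0, 0, 0, 0, 80, -480]; [0, 0, 0, 0, 0, 0, 0]] (rows listed top to bottom)


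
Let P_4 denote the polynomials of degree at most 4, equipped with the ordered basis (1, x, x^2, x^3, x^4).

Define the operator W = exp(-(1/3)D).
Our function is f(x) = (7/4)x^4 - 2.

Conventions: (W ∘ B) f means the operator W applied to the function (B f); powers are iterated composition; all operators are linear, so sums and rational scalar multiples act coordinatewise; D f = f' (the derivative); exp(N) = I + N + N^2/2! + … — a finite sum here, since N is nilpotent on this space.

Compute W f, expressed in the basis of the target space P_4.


order-1 term: -(7/3)x^3
order-2 term: (7/6)x^2
order-3 term: -(7/27)x
order-4 term: 7/324
the series for exp(-(1/3)D) f terminates at order 4
exp(-(1/3)D) f = (7/4)x^4 - (7/3)x^3 + (7/6)x^2 - (7/27)x - 641/324

the image equals g(x) = (7/4)x^4 - (7/3)x^3 + (7/6)x^2 - (7/27)x - 641/324


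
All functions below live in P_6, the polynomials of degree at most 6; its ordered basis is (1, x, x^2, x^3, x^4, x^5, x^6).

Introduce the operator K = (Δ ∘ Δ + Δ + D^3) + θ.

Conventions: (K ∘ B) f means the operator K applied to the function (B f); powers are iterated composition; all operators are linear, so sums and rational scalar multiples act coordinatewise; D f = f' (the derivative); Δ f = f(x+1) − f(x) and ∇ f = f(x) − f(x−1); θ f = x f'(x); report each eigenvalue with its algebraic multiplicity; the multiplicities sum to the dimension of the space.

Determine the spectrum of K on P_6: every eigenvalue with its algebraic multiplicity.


image of 1: 0
image of x: x + 1
image of x^2: 2x^2 + 2x + 3
image of x^3: 3x^3 + 3x^2 + 9x + 13
image of x^4: 4x^4 + 4x^3 + 18x^2 + 52x + 15
image of x^5: 5x^5 + 5x^4 + 30x^3 + 130x^2 + 75x + 31
image of x^6: 6x^6 + 6x^5 + 45x^4 + 260x^3 + 225x^2 + 186x + 63
the matrix is upper triangular; its diagonal is (0, 1, 2, 3, 4, 5, 6)
for a triangular matrix the eigenvalues are the diagonal entries, with algebraic multiplicity their repetition count

λ = 0 (multiplicity 1), λ = 1 (multiplicity 1), λ = 2 (multiplicity 1), λ = 3 (multiplicity 1), λ = 4 (multiplicity 1), λ = 5 (multiplicity 1), λ = 6 (multiplicity 1)


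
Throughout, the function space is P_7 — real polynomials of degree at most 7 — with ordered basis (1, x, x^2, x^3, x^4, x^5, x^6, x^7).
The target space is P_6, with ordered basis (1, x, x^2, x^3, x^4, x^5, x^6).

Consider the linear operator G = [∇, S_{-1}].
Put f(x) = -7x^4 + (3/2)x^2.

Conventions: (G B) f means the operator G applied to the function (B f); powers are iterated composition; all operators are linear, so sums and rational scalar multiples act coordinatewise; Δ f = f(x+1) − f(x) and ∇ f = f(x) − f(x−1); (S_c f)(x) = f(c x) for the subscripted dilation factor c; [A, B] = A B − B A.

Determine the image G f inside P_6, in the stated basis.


the image equals g(x) = -56x^3 - 50x

S_{-1} f = -7x^4 + (3/2)x^2
∇ S_{-1} f = -28x^3 + 42x^2 - 25x + 11/2
∇ f = -28x^3 + 42x^2 - 25x + 11/2
S_{-1} ∇ f = 28x^3 + 42x^2 + 25x + 11/2
[∇, S_{-1}] f = -56x^3 - 50x


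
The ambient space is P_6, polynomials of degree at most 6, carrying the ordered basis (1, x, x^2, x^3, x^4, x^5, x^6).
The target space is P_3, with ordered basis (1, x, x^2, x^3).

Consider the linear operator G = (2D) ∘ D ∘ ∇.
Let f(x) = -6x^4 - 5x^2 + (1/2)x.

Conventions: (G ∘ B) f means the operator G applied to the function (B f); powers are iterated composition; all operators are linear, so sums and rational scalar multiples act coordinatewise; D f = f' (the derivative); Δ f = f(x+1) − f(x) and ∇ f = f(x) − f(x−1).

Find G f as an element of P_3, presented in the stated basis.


the result is g(x) = -288x + 144

∇ f = -24x^3 + 36x^2 - 34x + 23/2
D ∇ f = -72x^2 + 72x - 34
D D ∇ f = -144x + 72
(2D) D ∇ f = -288x + 144


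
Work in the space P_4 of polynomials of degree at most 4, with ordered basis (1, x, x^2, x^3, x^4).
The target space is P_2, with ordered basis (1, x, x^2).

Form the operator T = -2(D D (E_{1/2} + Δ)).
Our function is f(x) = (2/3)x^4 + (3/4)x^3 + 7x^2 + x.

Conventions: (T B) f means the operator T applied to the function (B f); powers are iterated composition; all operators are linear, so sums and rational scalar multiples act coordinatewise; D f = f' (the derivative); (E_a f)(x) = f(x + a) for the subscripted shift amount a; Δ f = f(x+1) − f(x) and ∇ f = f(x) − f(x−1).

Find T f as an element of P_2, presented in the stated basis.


E_{1/2} f = (2/3)x^4 + (25/12)x^3 + (73/8)x^2 + (427/48)x + 229/96
Δ f = (8/3)x^3 + (25/4)x^2 + (227/12)x + 113/12
(E_{1/2} + Δ) f = (2/3)x^4 + (19/4)x^3 + (123/8)x^2 + (445/16)x + 1133/96
D (E_{1/2} + Δ) f = (8/3)x^3 + (57/4)x^2 + (123/4)x + 445/16
D D (E_{1/2} + Δ) f = 8x^2 + (57/2)x + 123/4
(-2(D D (E_{1/2} + Δ))) f = -16x^2 - 57x - 123/2

g(x) = -16x^2 - 57x - 123/2


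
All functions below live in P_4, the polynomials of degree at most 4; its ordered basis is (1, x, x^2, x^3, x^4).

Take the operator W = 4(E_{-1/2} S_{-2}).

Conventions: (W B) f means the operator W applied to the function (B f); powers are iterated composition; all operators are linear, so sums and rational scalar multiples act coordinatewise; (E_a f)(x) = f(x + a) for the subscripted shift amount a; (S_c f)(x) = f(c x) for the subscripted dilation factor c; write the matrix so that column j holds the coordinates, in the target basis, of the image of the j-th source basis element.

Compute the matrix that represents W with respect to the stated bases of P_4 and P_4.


image of 1: 4
image of x: -8x + 4
image of x^2: 16x^2 - 16x + 4
image of x^3: -32x^3 + 48x^2 - 24x + 4
image of x^4: 64x^4 - 128x^3 + 96x^2 - 32x + 4
each image's coordinates form column j of the matrix

the matrix is [[4, 4, 4, 4, 4]; [0, -8, -16, -24, -32]; [0, 0, 16, 48, 96]; [0, 0, 0, -32, -128]; [0, 0, 0, 0, 64]] (rows listed top to bottom)


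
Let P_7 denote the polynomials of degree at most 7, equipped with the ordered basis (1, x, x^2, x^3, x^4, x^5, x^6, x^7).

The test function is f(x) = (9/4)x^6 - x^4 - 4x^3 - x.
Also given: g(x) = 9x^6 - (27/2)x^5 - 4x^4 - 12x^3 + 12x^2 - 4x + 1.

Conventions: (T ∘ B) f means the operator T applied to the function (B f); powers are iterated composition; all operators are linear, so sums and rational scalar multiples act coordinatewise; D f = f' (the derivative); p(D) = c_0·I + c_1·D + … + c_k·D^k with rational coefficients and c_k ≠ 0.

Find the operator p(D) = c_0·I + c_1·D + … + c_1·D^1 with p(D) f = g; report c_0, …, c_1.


c_0 = 4, c_1 = -1

D^0 f = (9/4)x^6 - x^4 - 4x^3 - x
D^1 f = (27/2)x^5 - 4x^3 - 12x^2 - 1
matching coefficients of g against c_0 f + c_1 Df + … from the top degree down determines the c_i
solution: c_0 = 4, c_1 = -1


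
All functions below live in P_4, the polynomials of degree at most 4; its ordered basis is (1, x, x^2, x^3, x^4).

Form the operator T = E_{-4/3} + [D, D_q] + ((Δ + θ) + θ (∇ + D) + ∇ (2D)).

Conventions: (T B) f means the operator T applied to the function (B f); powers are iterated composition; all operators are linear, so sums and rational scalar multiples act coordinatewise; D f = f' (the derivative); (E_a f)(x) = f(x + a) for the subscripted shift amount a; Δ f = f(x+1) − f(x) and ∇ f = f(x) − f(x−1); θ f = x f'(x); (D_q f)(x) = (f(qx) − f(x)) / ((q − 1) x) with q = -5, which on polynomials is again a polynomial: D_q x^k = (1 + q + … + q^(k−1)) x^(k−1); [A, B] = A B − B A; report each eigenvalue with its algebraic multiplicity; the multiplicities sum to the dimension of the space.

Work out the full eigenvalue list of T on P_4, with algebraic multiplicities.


image of 1: 1
image of x: 2x - 1/3
image of x^2: 3x^2 + (10/3)x + 7/9
image of x^3: 4x^3 + 11x^2 + (214/3)x - 199/27
image of x^4: 5x^4 + (68/3)x^3 - (1102/3)x^2 - (688/27)x + 985/81
the matrix is upper triangular; its diagonal is (1, 2, 3, 4, 5)
for a triangular matrix the eigenvalues are the diagonal entries, with algebraic multiplicity their repetition count

λ = 1 (multiplicity 1), λ = 2 (multiplicity 1), λ = 3 (multiplicity 1), λ = 4 (multiplicity 1), λ = 5 (multiplicity 1)


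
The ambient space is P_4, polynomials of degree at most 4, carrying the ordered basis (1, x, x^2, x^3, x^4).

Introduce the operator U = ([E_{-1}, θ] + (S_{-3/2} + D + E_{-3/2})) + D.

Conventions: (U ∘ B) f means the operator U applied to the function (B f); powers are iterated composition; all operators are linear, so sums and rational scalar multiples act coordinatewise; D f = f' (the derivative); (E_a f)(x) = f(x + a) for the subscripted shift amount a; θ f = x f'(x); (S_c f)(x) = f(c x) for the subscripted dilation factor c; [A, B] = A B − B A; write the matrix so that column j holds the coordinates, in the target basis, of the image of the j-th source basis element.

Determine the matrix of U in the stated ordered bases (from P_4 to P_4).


the matrix is [[2, -1/2, 17/4, -51/8, 145/16]; [0, -1/2, -1, 51/4, -51/2]; [0, 0, 13/4, -3/2, 51/2]; [0, 0, 0, -19/8, -2]; [0, 0, 0, 0, 97/16]] (rows listed top to bottom)

image of 1: 2
image of x: -(1/2)x - 1/2
image of x^2: (13/4)x^2 - x + 17/4
image of x^3: -(19/8)x^3 - (3/2)x^2 + (51/4)x - 51/8
image of x^4: (97/16)x^4 - 2x^3 + (51/2)x^2 - (51/2)x + 145/16
each image's coordinates form column j of the matrix


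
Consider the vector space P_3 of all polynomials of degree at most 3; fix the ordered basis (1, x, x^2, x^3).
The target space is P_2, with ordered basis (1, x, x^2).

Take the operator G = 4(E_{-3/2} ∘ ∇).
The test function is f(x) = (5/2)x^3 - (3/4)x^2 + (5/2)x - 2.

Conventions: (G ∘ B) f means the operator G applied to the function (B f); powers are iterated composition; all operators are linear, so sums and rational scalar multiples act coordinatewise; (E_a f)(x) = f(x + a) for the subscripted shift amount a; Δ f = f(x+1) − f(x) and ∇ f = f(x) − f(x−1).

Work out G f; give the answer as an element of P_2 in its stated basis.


g(x) = 30x^2 - 126x + 289/2

∇ f = (15/2)x^2 - 9x + 23/4
E_{-3/2} ∇ f = (15/2)x^2 - (63/2)x + 289/8
(4(E_{-3/2} ∘ ∇)) f = 30x^2 - 126x + 289/2


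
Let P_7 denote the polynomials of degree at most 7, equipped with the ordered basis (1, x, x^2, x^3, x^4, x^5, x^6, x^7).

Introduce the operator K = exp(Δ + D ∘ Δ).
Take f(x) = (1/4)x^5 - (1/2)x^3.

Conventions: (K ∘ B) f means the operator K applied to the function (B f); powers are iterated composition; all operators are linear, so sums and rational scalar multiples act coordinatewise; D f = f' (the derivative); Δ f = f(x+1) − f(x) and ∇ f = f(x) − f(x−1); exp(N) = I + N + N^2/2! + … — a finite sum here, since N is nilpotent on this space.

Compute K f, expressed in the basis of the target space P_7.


g(x) = (1/4)x^5 + (5/4)x^4 + (19/2)x^3 + (67/2)x^2 + (311/4)x + 329/4

order-1 term: (5/4)x^4 + (15/2)x^3 + (17/2)x^2 + (7/4)x - 1/2
order-2 term: (5/2)x^3 + (45/2)x^2 + (209/4)x + 127/4
order-3 term: (5/2)x^2 + (45/2)x + 173/4
order-4 term: (5/4)x + 15/2
order-5 term: 1/4
the series for exp(Δ + D ∘ Δ) f terminates at order 5
exp(Δ + D ∘ Δ) f = (1/4)x^5 + (5/4)x^4 + (19/2)x^3 + (67/2)x^2 + (311/4)x + 329/4


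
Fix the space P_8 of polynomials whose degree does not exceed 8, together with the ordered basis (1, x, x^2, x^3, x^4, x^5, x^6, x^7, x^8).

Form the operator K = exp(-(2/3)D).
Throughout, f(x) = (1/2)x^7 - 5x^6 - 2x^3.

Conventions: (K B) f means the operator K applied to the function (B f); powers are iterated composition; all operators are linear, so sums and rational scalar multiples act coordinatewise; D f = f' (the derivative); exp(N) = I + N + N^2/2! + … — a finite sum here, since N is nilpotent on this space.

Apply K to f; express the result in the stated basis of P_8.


g(x) = (1/2)x^7 - (22/3)x^6 + (74/3)x^5 - (1040/27)x^4 + (2518/81)x^3 - (988/81)x^2 + (1160/729)x + 272/2187

order-1 term: -(7/3)x^6 + 20x^5 + 4x^2
order-2 term: (14/3)x^5 - (100/3)x^4 - (8/3)x
order-3 term: -(140/27)x^4 + (800/27)x^3 + 16/27
order-4 term: (280/81)x^3 - (400/27)x^2
order-5 term: -(112/81)x^2 + (320/81)x
order-6 term: (224/729)x - 320/729
order-7 term: -64/2187
the series for exp(-(2/3)D) f terminates at order 7
exp(-(2/3)D) f = (1/2)x^7 - (22/3)x^6 + (74/3)x^5 - (1040/27)x^4 + (2518/81)x^3 - (988/81)x^2 + (1160/729)x + 272/2187


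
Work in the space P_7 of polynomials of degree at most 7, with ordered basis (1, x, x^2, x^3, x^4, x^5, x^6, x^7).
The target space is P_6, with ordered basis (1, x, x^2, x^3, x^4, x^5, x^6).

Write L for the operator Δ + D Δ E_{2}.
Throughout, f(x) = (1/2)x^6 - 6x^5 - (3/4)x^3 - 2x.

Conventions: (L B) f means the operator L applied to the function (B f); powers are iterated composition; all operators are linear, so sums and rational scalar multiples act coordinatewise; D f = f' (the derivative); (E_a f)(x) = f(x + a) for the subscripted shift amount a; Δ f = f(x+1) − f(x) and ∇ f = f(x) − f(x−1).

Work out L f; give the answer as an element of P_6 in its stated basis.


Δ f = 3x^5 - (45/2)x^4 - 50x^3 - (219/4)x^2 - (117/4)x - 33/4
E_{2} f = (1/2)x^6 - 30x^4 - (643/4)x^3 - (729/2)x^2 - 395x - 170
Δ E_{2} f = 3x^5 + (15/2)x^4 - 110x^3 - (2619/4)x^2 - (5313/4)x - 3799/4
D Δ E_{2} f = 15x^4 + 30x^3 - 330x^2 - (2619/2)x - 5313/4
(Δ + D Δ E_{2}) f = 3x^5 - (15/2)x^4 - 20x^3 - (1539/4)x^2 - (5355/4)x - 2673/2

the result is g(x) = 3x^5 - (15/2)x^4 - 20x^3 - (1539/4)x^2 - (5355/4)x - 2673/2


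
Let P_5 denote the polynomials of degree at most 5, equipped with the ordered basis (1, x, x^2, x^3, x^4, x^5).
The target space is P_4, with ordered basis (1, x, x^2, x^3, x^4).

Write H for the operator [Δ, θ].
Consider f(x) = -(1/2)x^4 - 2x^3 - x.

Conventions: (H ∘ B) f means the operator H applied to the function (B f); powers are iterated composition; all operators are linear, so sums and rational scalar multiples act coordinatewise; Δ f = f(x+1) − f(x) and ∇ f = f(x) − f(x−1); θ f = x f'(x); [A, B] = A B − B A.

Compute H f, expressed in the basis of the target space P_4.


θ f = -2x^4 - 6x^3 - x
Δ θ f = -8x^3 - 30x^2 - 26x - 9
Δ f = -2x^3 - 9x^2 - 8x - 7/2
θ Δ f = -6x^3 - 18x^2 - 8x
[Δ, θ] f = -2x^3 - 12x^2 - 18x - 9

the image equals g(x) = -2x^3 - 12x^2 - 18x - 9


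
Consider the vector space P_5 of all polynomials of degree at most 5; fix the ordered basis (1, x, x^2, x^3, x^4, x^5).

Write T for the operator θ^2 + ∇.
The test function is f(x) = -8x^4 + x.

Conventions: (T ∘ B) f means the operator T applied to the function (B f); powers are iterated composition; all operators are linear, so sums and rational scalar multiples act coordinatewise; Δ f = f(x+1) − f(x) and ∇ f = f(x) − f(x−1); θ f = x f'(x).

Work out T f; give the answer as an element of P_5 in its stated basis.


θ f = -32x^4 + x
θ θ f = -128x^4 + x
∇ f = -32x^3 + 48x^2 - 32x + 9
(θ^2 + ∇) f = -128x^4 - 32x^3 + 48x^2 - 31x + 9

the result is g(x) = -128x^4 - 32x^3 + 48x^2 - 31x + 9


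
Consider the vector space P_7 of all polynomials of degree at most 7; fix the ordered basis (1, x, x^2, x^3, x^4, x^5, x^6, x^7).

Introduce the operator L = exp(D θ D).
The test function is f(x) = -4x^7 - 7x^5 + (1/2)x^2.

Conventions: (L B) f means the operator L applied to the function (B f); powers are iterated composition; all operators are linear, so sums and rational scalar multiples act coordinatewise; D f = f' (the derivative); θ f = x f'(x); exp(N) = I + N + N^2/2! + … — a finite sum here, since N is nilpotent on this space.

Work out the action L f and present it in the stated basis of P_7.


order-1 term: -1008x^5 - 560x^3 + 1
order-2 term: -40320x^3 - 3360x
order-3 term: -161280x
the series for exp(D θ D) f terminates at order 3
exp(D θ D) f = -4x^7 - 1015x^5 - 40880x^3 + (1/2)x^2 - 164640x + 1

the result is g(x) = -4x^7 - 1015x^5 - 40880x^3 + (1/2)x^2 - 164640x + 1


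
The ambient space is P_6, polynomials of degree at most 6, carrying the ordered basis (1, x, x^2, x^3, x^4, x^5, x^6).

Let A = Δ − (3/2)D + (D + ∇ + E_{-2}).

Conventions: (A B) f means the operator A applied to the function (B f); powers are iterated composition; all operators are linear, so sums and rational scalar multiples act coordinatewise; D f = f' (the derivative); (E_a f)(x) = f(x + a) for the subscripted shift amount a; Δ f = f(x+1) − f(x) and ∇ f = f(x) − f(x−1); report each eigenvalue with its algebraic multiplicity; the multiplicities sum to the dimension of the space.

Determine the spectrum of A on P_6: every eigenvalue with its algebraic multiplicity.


λ = 1 (multiplicity 7)

image of 1: 1
image of x: x - 1/2
image of x^2: x^2 - x + 4
image of x^3: x^3 - (3/2)x^2 + 12x - 6
image of x^4: x^4 - 2x^3 + 24x^2 - 24x + 16
image of x^5: x^5 - (5/2)x^4 + 40x^3 - 60x^2 + 80x - 30
image of x^6: x^6 - 3x^5 + 60x^4 - 120x^3 + 240x^2 - 180x + 64
the matrix is upper triangular; its diagonal is (1, 1, 1, 1, 1, 1, 1)
for a triangular matrix the eigenvalues are the diagonal entries, with algebraic multiplicity their repetition count


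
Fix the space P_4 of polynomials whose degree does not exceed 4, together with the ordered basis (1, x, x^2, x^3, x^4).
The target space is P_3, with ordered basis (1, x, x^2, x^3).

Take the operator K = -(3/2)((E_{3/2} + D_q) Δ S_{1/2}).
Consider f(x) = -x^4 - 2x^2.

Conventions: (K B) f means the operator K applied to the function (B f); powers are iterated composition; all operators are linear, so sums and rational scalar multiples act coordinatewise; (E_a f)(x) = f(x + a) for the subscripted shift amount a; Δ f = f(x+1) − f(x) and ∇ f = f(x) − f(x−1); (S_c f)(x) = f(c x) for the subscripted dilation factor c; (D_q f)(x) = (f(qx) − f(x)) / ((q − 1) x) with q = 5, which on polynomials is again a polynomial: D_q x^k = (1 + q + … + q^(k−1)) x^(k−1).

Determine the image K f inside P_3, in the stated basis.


g(x) = (3/8)x^3 + (111/8)x^2 + (303/32)x + 129/16

S_{1/2} f = -(1/16)x^4 - (1/2)x^2
Δ S_{1/2} f = -(1/4)x^3 - (3/8)x^2 - (5/4)x - 9/16
E_{3/2} (Δ S_{1/2}) f = -(1/4)x^3 - (3/2)x^2 - (65/16)x - 33/8
D_q (Δ S_{1/2}) f = -(31/4)x^2 - (9/4)x - 5/4
(E_{3/2} + D_q) (Δ S_{1/2}) f = -(1/4)x^3 - (37/4)x^2 - (101/16)x - 43/8
(-(3/2)((E_{3/2} + D_q) Δ S_{1/2})) f = (3/8)x^3 + (111/8)x^2 + (303/32)x + 129/16


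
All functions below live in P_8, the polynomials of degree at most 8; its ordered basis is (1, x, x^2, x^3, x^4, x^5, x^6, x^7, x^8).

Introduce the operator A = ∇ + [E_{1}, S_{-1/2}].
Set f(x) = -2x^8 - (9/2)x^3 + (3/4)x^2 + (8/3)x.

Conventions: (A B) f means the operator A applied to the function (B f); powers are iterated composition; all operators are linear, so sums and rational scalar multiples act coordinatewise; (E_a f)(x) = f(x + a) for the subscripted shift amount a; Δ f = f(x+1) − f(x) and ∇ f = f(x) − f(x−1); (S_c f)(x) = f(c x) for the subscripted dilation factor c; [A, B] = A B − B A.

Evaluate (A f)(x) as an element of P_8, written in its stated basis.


∇ f = -16x^7 + 56x^6 - 112x^5 + 140x^4 - 112x^3 + (85/2)x^2 - x - 7/12
S_{-1/2} f = -(1/128)x^8 + (9/16)x^3 + (3/16)x^2 - (4/3)x
E_{1} S_{-1/2} f = -(1/128)x^8 - (1/16)x^7 - (7/32)x^6 - (7/16)x^5 - (35/64)x^4 + (1/8)x^3 + (53/32)x^2 + (2/3)x - 227/384
E_{1} f = -2x^8 - 16x^7 - 56x^6 - 112x^5 - 140x^4 - (233/2)x^3 - (275/4)x^2 - (76/3)x - 37/12
S_{-1/2} E_{1} f = -(1/128)x^8 + (1/8)x^7 - (7/8)x^6 + (7/2)x^5 - (35/4)x^4 + (233/16)x^3 - (275/16)x^2 + (38/3)x - 37/12
[E_{1}, S_{-1/2}] f = -(3/16)x^7 + (21/32)x^6 - (63/16)x^5 + (525/64)x^4 - (231/16)x^3 + (603/32)x^2 - 12x + 319/128
(∇ + [E_{1}, S_{-1/2}]) f = -(259/16)x^7 + (1813/32)x^6 - (1855/16)x^5 + (9485/64)x^4 - (2023/16)x^3 + (1963/32)x^2 - 13x + 733/384

the result is g(x) = -(259/16)x^7 + (1813/32)x^6 - (1855/16)x^5 + (9485/64)x^4 - (2023/16)x^3 + (1963/32)x^2 - 13x + 733/384


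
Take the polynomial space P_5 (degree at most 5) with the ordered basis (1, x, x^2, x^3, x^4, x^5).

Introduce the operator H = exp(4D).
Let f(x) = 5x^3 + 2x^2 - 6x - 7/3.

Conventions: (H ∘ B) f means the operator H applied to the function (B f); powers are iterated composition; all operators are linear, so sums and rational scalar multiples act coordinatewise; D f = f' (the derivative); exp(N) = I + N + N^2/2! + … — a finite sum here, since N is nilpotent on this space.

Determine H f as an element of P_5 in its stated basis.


order-1 term: 60x^2 + 16x - 24
order-2 term: 240x + 32
order-3 term: 320
the series for exp(4D) f terminates at order 3
exp(4D) f = 5x^3 + 62x^2 + 250x + 977/3

g(x) = 5x^3 + 62x^2 + 250x + 977/3


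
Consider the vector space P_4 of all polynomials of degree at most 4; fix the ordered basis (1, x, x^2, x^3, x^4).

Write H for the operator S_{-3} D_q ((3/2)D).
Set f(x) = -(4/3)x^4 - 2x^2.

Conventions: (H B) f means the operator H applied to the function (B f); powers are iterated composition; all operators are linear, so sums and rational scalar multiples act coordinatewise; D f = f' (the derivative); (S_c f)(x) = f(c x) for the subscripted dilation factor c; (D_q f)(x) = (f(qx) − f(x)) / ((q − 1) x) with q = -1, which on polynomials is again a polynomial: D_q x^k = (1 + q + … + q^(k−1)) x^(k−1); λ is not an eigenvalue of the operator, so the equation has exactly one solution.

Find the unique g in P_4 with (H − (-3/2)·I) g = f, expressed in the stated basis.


the image equals g(x) = -(8/9)x^4 + (92/3)x^2 - 184/3

write g with unknown coordinates in the stated basis and equate coefficients in (H − (-3/2)·I) g = f
solving from the highest basis element down gives g = -(8/9)x^4 + (92/3)x^2 - 184/3
check: H g = -48x^2 + 92
so H g − (-3/2)·g = -(4/3)x^4 - 2x^2 = f ✓


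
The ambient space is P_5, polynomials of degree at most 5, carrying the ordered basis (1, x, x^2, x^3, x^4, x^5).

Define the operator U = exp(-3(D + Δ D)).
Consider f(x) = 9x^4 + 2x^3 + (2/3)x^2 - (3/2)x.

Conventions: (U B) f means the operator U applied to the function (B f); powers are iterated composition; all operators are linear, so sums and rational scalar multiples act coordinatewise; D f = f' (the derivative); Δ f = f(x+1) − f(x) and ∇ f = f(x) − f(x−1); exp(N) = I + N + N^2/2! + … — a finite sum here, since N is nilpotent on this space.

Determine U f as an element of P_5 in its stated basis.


the result is g(x) = 9x^4 - 106x^3 + (434/3)x^2 + (1321/2)x - 617/2

order-1 term: -108x^3 - 342x^2 - 364x - 251/2
order-2 term: 486x^2 + 1998x + 2058
order-3 term: -972x - 2970
order-4 term: 729
the series for exp(-3(D + Δ D)) f terminates at order 4
exp(-3(D + Δ D)) f = 9x^4 - 106x^3 + (434/3)x^2 + (1321/2)x - 617/2


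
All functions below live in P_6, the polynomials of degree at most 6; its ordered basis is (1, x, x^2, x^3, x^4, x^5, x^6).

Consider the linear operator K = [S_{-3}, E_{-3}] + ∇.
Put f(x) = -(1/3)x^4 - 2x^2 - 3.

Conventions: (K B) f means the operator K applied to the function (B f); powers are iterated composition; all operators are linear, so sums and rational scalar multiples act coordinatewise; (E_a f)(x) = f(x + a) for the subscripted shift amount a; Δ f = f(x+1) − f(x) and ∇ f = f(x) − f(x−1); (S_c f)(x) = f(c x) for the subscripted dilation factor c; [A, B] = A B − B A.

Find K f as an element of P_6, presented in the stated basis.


E_{-3} f = -(1/3)x^4 + 4x^3 - 20x^2 + 48x - 48
S_{-3} E_{-3} f = -27x^4 - 108x^3 - 180x^2 - 144x - 48
S_{-3} f = -27x^4 - 18x^2 - 3
E_{-3} S_{-3} f = -27x^4 + 324x^3 - 1476x^2 + 3024x - 2352
[S_{-3}, E_{-3}] f = -432x^3 + 1296x^2 - 3168x + 2304
∇ f = -(4/3)x^3 + 2x^2 - (16/3)x + 7/3
([S_{-3}, E_{-3}] + ∇) f = -(1300/3)x^3 + 1298x^2 - (9520/3)x + 6919/3

the result is g(x) = -(1300/3)x^3 + 1298x^2 - (9520/3)x + 6919/3


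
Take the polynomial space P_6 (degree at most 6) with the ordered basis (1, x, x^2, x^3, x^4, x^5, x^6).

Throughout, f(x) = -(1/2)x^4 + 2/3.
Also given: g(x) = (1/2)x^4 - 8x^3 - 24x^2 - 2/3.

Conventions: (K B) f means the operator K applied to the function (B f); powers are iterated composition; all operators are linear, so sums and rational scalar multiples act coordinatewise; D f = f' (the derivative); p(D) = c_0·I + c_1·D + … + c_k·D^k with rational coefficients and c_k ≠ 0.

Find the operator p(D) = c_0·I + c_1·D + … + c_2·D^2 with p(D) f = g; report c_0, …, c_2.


D^0 f = -(1/2)x^4 + 2/3
D^1 f = -2x^3
D^2 f = -6x^2
matching coefficients of g against c_0 f + c_1 Df + … from the top degree down determines the c_i
solution: c_0 = -1, c_1 = 4, c_2 = 4

p(D) = -I + 4·D + 4·D^2, i.e. c_0 = -1, c_1 = 4, c_2 = 4


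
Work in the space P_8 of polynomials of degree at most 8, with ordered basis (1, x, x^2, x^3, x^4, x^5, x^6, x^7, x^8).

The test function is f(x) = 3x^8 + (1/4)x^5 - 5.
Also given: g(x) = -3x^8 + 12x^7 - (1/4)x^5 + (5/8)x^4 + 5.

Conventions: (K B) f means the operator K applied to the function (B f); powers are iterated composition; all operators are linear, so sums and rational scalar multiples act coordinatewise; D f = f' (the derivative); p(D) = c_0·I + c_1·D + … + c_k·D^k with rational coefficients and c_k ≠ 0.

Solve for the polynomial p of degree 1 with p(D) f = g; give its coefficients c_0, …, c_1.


c_0 = -1, c_1 = 1/2

D^0 f = 3x^8 + (1/4)x^5 - 5
D^1 f = 24x^7 + (5/4)x^4
matching coefficients of g against c_0 f + c_1 Df + … from the top degree down determines the c_i
solution: c_0 = -1, c_1 = 1/2


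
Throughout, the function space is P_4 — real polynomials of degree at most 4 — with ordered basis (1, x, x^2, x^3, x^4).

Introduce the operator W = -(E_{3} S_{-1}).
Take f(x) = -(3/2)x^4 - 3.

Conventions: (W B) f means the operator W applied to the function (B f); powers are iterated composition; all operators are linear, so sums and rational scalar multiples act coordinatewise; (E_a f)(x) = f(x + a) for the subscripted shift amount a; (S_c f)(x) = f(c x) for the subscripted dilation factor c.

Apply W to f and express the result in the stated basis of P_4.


S_{-1} f = -(3/2)x^4 - 3
E_{3} S_{-1} f = -(3/2)x^4 - 18x^3 - 81x^2 - 162x - 249/2
(-(E_{3} S_{-1})) f = (3/2)x^4 + 18x^3 + 81x^2 + 162x + 249/2

g(x) = (3/2)x^4 + 18x^3 + 81x^2 + 162x + 249/2


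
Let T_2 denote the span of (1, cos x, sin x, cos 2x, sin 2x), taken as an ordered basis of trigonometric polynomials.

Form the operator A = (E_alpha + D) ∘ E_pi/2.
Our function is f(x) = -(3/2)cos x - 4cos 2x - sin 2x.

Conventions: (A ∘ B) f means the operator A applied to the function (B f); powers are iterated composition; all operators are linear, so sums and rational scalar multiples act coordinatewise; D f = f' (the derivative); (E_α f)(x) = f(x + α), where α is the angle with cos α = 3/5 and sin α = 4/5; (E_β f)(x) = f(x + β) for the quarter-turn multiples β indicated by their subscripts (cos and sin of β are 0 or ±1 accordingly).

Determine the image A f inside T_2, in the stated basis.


E_pi/2 f = (3/2)sin x + 4cos 2x + sin 2x
E_alpha E_pi/2 f = (6/5)cos x + (9/10)sin x - (4/25)cos 2x - (103/25)sin 2x
D E_pi/2 f = (3/2)cos x + 2cos 2x - 8sin 2x
(E_alpha + D) E_pi/2 f = (27/10)cos x + (9/10)sin x + (46/25)cos 2x - (303/25)sin 2x

the image equals g(x) = (27/10)cos x + (9/10)sin x + (46/25)cos 2x - (303/25)sin 2x


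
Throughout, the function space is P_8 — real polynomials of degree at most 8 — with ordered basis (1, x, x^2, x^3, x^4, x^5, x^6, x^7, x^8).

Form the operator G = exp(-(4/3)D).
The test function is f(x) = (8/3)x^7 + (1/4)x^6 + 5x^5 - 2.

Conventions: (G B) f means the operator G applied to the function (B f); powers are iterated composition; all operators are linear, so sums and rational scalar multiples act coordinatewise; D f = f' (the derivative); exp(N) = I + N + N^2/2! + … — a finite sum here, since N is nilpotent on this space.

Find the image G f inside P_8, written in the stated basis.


order-1 term: -(224/9)x^6 - 2x^5 - (100/3)x^4
order-2 term: (896/9)x^5 + (20/3)x^4 + (800/9)x^3
order-3 term: -(17920/81)x^4 - (320/27)x^3 - (3200/27)x^2
order-4 term: (71680/243)x^3 + (320/27)x^2 + (6400/81)x
order-5 term: -(57344/243)x^2 - (512/81)x - 5120/243
order-6 term: (229376/2187)x + 1024/729
order-7 term: -131072/6561
the series for exp(-(4/3)D) f terminates at order 7
exp(-(4/3)D) f = (8/3)x^7 - (887/36)x^6 + (923/9)x^5 - (20080/81)x^4 + (90400/243)x^3 - (83264/243)x^2 + (388352/2187)x - 273218/6561

the image equals g(x) = (8/3)x^7 - (887/36)x^6 + (923/9)x^5 - (20080/81)x^4 + (90400/243)x^3 - (83264/243)x^2 + (388352/2187)x - 273218/6561


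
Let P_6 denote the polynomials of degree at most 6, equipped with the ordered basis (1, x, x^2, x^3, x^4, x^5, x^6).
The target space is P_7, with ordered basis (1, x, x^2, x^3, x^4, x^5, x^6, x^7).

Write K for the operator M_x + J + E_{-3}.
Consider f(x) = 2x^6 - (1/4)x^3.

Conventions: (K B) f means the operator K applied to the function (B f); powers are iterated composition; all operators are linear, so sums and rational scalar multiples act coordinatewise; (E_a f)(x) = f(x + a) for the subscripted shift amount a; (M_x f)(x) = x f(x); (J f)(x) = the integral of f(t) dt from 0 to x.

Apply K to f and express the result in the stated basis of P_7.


M_x f = 2x^7 - (1/4)x^4
J f = (2/7)x^7 - (1/16)x^4
E_{-3} f = 2x^6 - 36x^5 + 270x^4 - (4321/4)x^3 + (9729/4)x^2 - (11691/4)x + 5859/4
(M_x + J + E_{-3}) f = (16/7)x^7 + 2x^6 - 36x^5 + (4315/16)x^4 - (4321/4)x^3 + (9729/4)x^2 - (11691/4)x + 5859/4

g(x) = (16/7)x^7 + 2x^6 - 36x^5 + (4315/16)x^4 - (4321/4)x^3 + (9729/4)x^2 - (11691/4)x + 5859/4


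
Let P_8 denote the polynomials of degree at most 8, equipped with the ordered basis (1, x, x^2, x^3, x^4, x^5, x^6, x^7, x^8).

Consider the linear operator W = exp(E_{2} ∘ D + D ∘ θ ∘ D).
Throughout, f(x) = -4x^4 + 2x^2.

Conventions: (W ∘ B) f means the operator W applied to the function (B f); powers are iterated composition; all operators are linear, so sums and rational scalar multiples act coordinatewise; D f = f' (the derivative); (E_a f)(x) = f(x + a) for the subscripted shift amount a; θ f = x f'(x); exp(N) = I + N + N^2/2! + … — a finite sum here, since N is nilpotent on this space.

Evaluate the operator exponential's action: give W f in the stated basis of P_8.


order-1 term: -16x^3 - 240x^2 - 188x - 116
order-2 term: -24x^2 - 432x - 910
order-3 term: -16x - 192
order-4 term: -4
the series for exp(E_{2} ∘ D + D ∘ θ ∘ D) f terminates at order 4
exp(E_{2} ∘ D + D ∘ θ ∘ D) f = -4x^4 - 16x^3 - 262x^2 - 636x - 1222

the result is g(x) = -4x^4 - 16x^3 - 262x^2 - 636x - 1222


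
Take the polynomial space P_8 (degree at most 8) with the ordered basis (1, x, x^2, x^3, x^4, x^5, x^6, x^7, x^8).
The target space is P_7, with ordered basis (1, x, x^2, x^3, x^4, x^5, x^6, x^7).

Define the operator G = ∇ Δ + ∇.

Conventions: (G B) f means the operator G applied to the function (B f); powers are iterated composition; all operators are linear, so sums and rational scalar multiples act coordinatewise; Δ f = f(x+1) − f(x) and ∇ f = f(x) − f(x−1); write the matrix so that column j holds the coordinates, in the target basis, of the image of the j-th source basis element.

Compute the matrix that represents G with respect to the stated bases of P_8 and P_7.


the matrix is [[0, 1, 1, 1, 1, 1, 1, 1, 1]; [0, 0, 2, 3, 4, 5, 6, 7, 8]; [0, 0, 0, 3, 6, 10, 15, 21, 28]; [0, 0, 0, 0, 4, 10, 20, 35, 56]; [0, 0, 0, 0, 0, 5, 15, 35, 70]; [0, 0, 0, 0, 0, 0, 6, 21, 56]; [0, 0, 0, 0, 0, 0, 0, 7, 28]; [0, 0, 0, 0, 0, 0, 0, 0, 8]] (rows listed top to bottom)

image of 1: 0
image of x: 1
image of x^2: 2x + 1
image of x^3: 3x^2 + 3x + 1
image of x^4: 4x^3 + 6x^2 + 4x + 1
image of x^5: 5x^4 + 10x^3 + 10x^2 + 5x + 1
image of x^6: 6x^5 + 15x^4 + 20x^3 + 15x^2 + 6x + 1
image of x^7: 7x^6 + 21x^5 + 35x^4 + 35x^3 + 21x^2 + 7x + 1
image of x^8: 8x^7 + 28x^6 + 56x^5 + 70x^4 + 56x^3 + 28x^2 + 8x + 1
each image's coordinates form column j of the matrix


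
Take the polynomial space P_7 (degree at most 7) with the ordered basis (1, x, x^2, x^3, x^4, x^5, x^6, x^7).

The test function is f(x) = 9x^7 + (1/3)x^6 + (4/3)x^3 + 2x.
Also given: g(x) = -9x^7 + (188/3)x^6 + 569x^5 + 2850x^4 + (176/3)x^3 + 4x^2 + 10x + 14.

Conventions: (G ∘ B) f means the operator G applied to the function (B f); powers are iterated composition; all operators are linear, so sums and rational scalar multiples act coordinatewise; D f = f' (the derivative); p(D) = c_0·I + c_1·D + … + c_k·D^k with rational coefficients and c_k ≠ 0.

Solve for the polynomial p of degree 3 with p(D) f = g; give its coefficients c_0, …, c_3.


D^0 f = 9x^7 + (1/3)x^6 + (4/3)x^3 + 2x
D^1 f = 63x^6 + 2x^5 + 4x^2 + 2
D^2 f = 378x^5 + 10x^4 + 8x
D^3 f = 1890x^4 + 40x^3 + 8
matching coefficients of g against c_0 f + c_1 Df + … from the top degree down determines the c_i
solution: c_0 = -1, c_1 = 1, c_2 = 3/2, c_3 = 3/2

p(D) = -I + D + (3/2)·D^2 + (3/2)·D^3, i.e. c_0 = -1, c_1 = 1, c_2 = 3/2, c_3 = 3/2


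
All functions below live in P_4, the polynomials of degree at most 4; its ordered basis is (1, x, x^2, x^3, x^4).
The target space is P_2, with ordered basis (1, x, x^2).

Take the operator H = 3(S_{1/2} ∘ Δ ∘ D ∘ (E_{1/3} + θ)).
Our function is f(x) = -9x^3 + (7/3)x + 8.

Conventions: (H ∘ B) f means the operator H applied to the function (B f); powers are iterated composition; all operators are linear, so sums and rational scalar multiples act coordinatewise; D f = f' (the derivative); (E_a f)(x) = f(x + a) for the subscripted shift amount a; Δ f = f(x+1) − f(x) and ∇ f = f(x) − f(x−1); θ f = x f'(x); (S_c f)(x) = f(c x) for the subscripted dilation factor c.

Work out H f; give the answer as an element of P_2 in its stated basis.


the result is g(x) = -324x - 378

E_{1/3} f = -9x^3 - 9x^2 - (2/3)x + 76/9
θ f = -27x^3 + (7/3)x
(E_{1/3} + θ) f = -36x^3 - 9x^2 + (5/3)x + 76/9
D (E_{1/3} + θ) f = -108x^2 - 18x + 5/3
Δ D (E_{1/3} + θ) f = -216x - 126
S_{1/2} (Δ ∘ D) (E_{1/3} + θ) f = -108x - 126
(3(S_{1/2} ∘ Δ ∘ D ∘ (E_{1/3} + θ))) f = -324x - 378


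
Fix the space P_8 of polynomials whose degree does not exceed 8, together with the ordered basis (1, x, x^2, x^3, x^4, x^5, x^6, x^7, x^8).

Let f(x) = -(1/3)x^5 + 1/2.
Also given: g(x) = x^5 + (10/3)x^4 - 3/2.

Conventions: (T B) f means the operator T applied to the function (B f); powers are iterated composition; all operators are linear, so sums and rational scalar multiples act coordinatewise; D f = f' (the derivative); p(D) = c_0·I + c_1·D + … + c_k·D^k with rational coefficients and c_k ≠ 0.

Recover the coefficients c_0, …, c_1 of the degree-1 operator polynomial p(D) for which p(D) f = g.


c_0 = -3, c_1 = -2

D^0 f = -(1/3)x^5 + 1/2
D^1 f = -(5/3)x^4
matching coefficients of g against c_0 f + c_1 Df + … from the top degree down determines the c_i
solution: c_0 = -3, c_1 = -2


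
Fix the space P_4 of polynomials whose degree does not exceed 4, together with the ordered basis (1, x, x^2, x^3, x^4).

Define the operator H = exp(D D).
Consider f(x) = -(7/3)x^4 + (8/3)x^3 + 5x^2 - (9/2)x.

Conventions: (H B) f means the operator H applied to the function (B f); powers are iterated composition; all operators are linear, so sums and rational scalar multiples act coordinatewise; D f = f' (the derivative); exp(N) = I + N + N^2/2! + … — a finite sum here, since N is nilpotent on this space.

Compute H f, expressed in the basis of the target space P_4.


g(x) = -(7/3)x^4 + (8/3)x^3 - 23x^2 + (23/2)x - 18

order-1 term: -28x^2 + 16x + 10
order-2 term: -28
the series for exp(D D) f terminates at order 2
exp(D D) f = -(7/3)x^4 + (8/3)x^3 - 23x^2 + (23/2)x - 18


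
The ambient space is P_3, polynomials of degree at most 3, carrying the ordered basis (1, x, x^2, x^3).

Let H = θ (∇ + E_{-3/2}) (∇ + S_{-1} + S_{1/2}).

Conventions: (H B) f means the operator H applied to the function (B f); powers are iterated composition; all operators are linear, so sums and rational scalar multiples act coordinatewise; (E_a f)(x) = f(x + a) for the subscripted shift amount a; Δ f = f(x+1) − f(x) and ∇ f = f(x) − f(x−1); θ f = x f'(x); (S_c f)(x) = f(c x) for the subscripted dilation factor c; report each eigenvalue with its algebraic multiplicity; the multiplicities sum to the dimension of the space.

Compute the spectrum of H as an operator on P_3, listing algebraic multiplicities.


λ = -21/8 (multiplicity 1), λ = -1/2 (multiplicity 1), λ = 0 (multiplicity 1), λ = 5/2 (multiplicity 1)

image of 1: 0
image of x: -(1/2)x
image of x^2: (5/2)x^2 + (3/4)x
image of x^3: -(21/8)x^3 + (69/8)x^2 - (297/32)x
the matrix is upper triangular; its diagonal is (0, -1/2, 5/2, -21/8)
for a triangular matrix the eigenvalues are the diagonal entries, with algebraic multiplicity their repetition count


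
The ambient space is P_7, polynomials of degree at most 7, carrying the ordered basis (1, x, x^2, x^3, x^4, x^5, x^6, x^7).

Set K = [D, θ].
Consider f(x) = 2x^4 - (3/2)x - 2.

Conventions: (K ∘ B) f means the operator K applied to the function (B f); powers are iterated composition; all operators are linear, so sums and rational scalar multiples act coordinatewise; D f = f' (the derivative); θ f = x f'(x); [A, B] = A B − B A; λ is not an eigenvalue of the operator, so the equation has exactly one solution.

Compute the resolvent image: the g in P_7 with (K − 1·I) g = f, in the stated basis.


write g with unknown coordinates in the stated basis and equate coefficients in (K − 1·I) g = f
solving from the highest basis element down gives g = -2x^4 - 8x^3 - 24x^2 - (93/2)x - 89/2
check: K g = -8x^3 - 24x^2 - 48x - 93/2
so K g − 1·g = 2x^4 - (3/2)x - 2 = f ✓

the result is g(x) = -2x^4 - 8x^3 - 24x^2 - (93/2)x - 89/2


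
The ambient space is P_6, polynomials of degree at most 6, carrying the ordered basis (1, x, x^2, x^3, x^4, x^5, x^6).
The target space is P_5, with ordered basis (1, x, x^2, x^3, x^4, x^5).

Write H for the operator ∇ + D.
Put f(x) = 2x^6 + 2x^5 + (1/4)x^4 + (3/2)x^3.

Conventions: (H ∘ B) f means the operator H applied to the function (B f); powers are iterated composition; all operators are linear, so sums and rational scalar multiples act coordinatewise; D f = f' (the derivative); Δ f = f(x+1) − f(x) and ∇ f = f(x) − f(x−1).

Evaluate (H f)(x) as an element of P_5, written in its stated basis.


g(x) = 24x^5 - 10x^4 + 22x^3 - (5/2)x^2 - (3/2)x + 5/4

∇ f = 12x^5 - 20x^4 + 21x^3 - 7x^2 - (3/2)x + 5/4
D f = 12x^5 + 10x^4 + x^3 + (9/2)x^2
(∇ + D) f = 24x^5 - 10x^4 + 22x^3 - (5/2)x^2 - (3/2)x + 5/4


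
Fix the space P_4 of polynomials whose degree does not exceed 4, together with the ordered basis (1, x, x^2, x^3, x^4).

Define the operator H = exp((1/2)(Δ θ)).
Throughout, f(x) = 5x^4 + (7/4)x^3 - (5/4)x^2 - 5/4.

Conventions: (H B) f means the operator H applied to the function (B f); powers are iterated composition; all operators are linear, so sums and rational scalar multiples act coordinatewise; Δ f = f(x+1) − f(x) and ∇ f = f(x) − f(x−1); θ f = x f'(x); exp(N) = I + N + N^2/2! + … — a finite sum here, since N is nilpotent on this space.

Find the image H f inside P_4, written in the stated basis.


the result is g(x) = 5x^4 + (167/4)x^3 + (1253/8)x^2 + (1053/4)x + 4775/32

order-1 term: 40x^3 + (543/8)x^2 + (363/8)x + 91/8
order-2 term: 90x^2 + (1263/8)x + 2409/32
order-3 term: 60x + 901/16
order-4 term: 15/2
the series for exp((1/2)(Δ θ)) f terminates at order 4
exp((1/2)(Δ θ)) f = 5x^4 + (167/4)x^3 + (1253/8)x^2 + (1053/4)x + 4775/32
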